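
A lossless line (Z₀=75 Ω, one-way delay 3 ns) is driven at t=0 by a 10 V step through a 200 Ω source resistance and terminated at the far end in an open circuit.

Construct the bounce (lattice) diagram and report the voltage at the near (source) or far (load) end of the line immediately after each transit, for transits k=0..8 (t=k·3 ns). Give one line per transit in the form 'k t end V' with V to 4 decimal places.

Γ_L=1.000000, Γ_S=0.454545; launch V₁=10·75/275=2.727273
k=0 src: V=2.7273
k=1 load: inc=2.727273, refl=2.727273·1.000000=2.7273; V=0.000000+2.727273+2.727273=5.4545
k=2 src: inc=2.727273, refl=2.727273·0.454545=1.2397; V=2.727273+2.727273+1.239669=6.6942
k=3 load: inc=1.239669, refl=1.239669·1.000000=1.2397; V=5.454545+1.239669+1.239669=7.9339
k=4 src: inc=1.239669, refl=1.239669·0.454545=0.5635; V=6.694215+1.239669+0.563486=8.4974
k=5 load: inc=0.563486, refl=0.563486·1.000000=0.5635; V=7.933884+0.563486+0.563486=9.0609
k=6 src: inc=0.563486, refl=0.563486·0.454545=0.2561; V=8.497370+0.563486+0.256130=9.3170
k=7 load: inc=0.256130, refl=0.256130·1.000000=0.2561; V=9.060856+0.256130+0.256130=9.5731
k=8 src: inc=0.256130, refl=0.256130·0.454545=0.1164; V=9.316987+0.256130+0.116423=9.6895

0 0 source 2.7273
1 3 load 5.4545
2 6 source 6.6942
3 9 load 7.9339
4 12 source 8.4974
5 15 load 9.0609
6 18 source 9.3170
7 21 load 9.5731
8 24 source 9.6895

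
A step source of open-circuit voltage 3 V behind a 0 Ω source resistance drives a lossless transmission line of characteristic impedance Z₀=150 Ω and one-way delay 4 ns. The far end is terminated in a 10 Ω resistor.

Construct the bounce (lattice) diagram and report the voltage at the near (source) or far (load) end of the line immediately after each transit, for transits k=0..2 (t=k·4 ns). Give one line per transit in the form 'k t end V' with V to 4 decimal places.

Γ_L=-0.875000, Γ_S=-1.000000; launch V₁=3·150/150=3.000000
k=0 src: V=3.0000
k=1 load: inc=3.000000, refl=3.000000·-0.875000=-2.6250; V=0.000000+3.000000+-2.625000=0.3750
k=2 src: inc=-2.625000, refl=-2.625000·-1.000000=2.6250; V=3.000000+-2.625000+2.625000=3.0000

0 0 source 3.0000
1 4 load 0.3750
2 8 source 3.0000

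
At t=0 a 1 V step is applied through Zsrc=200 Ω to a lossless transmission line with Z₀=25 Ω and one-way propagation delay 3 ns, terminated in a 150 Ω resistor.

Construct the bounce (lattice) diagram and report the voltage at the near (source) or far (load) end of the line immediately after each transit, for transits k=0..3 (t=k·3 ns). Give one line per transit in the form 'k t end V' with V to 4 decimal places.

Γ_L=0.714286, Γ_S=0.777778; launch V₁=1·25/225=0.111111
k=0 src: V=0.1111
k=1 load: inc=0.111111, refl=0.111111·0.714286=0.0794; V=0.000000+0.111111+0.079365=0.1905
k=2 src: inc=0.079365, refl=0.079365·0.777778=0.0617; V=0.111111+0.079365+0.061728=0.2522
k=3 load: inc=0.061728, refl=0.061728·0.714286=0.0441; V=0.190476+0.061728+0.044092=0.2963

0 0 source 0.1111
1 3 load 0.1905
2 6 source 0.2522
3 9 load 0.2963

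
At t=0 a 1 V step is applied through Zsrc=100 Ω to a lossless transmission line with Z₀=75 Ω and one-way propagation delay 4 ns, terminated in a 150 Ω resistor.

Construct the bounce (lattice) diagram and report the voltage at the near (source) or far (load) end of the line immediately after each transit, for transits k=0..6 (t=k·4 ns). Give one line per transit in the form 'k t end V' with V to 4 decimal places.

Γ_L=0.333333, Γ_S=0.142857; launch V₁=1·75/175=0.428571
k=0 src: V=0.4286
k=1 load: inc=0.428571, refl=0.428571·0.333333=0.1429; V=0.000000+0.428571+0.142857=0.5714
k=2 src: inc=0.142857, refl=0.142857·0.142857=0.0204; V=0.428571+0.142857+0.020408=0.5918
k=3 load: inc=0.020408, refl=0.020408·0.333333=0.0068; V=0.571429+0.020408+0.006803=0.5986
k=4 src: inc=0.006803, refl=0.006803·0.142857=0.0010; V=0.591837+0.006803+0.000972=0.5996
k=5 load: inc=0.000972, refl=0.000972·0.333333=0.0003; V=0.598639+0.000972+0.000324=0.5999
k=6 src: inc=0.000324, refl=0.000324·0.142857=0.0000; V=0.599611+0.000324+0.000046=0.6000

0 0 source 0.4286
1 4 load 0.5714
2 8 source 0.5918
3 12 load 0.5986
4 16 source 0.5996
5 20 load 0.5999
6 24 source 0.6000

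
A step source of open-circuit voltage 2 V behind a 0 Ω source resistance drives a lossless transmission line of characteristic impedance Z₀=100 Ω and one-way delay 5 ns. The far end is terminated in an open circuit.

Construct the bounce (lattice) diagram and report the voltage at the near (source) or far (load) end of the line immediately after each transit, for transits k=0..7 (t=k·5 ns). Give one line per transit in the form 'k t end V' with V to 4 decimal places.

Γ_L=1.000000, Γ_S=-1.000000; launch V₁=2·100/100=2.000000
k=0 src: V=2.0000
k=1 load: inc=2.000000, refl=2.000000·1.000000=2.0000; V=0.000000+2.000000+2.000000=4.0000
k=2 src: inc=2.000000, refl=2.000000·-1.000000=-2.0000; V=2.000000+2.000000+-2.000000=2.0000
k=3 load: inc=-2.000000, refl=-2.000000·1.000000=-2.0000; V=4.000000+-2.000000+-2.000000=0.0000
k=4 src: inc=-2.000000, refl=-2.000000·-1.000000=2.0000; V=2.000000+-2.000000+2.000000=2.0000
k=5 load: inc=2.000000, refl=2.000000·1.000000=2.0000; V=0.000000+2.000000+2.000000=4.0000
k=6 src: inc=2.000000, refl=2.000000·-1.000000=-2.0000; V=2.000000+2.000000+-2.000000=2.0000
k=7 load: inc=-2.000000, refl=-2.000000·1.000000=-2.0000; V=4.000000+-2.000000+-2.000000=0.0000

0 0 source 2.0000
1 5 load 4.0000
2 10 source 2.0000
3 15 load 0.0000
4 20 source 2.0000
5 25 load 4.0000
6 30 source 2.0000
7 35 load 0.0000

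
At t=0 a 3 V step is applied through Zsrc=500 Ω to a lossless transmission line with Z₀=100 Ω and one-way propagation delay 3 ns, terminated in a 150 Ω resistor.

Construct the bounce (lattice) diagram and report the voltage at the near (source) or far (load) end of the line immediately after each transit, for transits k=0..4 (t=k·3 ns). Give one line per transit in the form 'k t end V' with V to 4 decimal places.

0 0 source 0.5000
1 3 load 0.6000
2 6 source 0.6667
3 9 load 0.6800
4 12 source 0.6889

Γ_L=0.200000, Γ_S=0.666667; launch V₁=3·100/600=0.500000
k=0 src: V=0.5000
k=1 load: inc=0.500000, refl=0.500000·0.200000=0.1000; V=0.000000+0.500000+0.100000=0.6000
k=2 src: inc=0.100000, refl=0.100000·0.666667=0.0667; V=0.500000+0.100000+0.066667=0.6667
k=3 load: inc=0.066667, refl=0.066667·0.200000=0.0133; V=0.600000+0.066667+0.013333=0.6800
k=4 src: inc=0.013333, refl=0.013333·0.666667=0.0089; V=0.666667+0.013333+0.008889=0.6889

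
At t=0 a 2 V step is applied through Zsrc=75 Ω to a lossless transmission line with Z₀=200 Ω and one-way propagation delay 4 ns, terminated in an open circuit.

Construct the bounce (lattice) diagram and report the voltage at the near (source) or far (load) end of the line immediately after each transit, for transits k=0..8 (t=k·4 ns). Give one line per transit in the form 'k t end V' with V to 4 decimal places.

0 0 source 1.4545
1 4 load 2.9091
2 8 source 2.2479
3 12 load 1.5868
4 16 source 1.8873
5 20 load 2.1878
6 24 source 2.0512
7 28 load 1.9146
8 32 source 1.9767

Γ_L=1.000000, Γ_S=-0.454545; launch V₁=2·200/275=1.454545
k=0 src: V=1.4545
k=1 load: inc=1.454545, refl=1.454545·1.000000=1.4545; V=0.000000+1.454545+1.454545=2.9091
k=2 src: inc=1.454545, refl=1.454545·-0.454545=-0.6612; V=1.454545+1.454545+-0.661157=2.2479
k=3 load: inc=-0.661157, refl=-0.661157·1.000000=-0.6612; V=2.909091+-0.661157+-0.661157=1.5868
k=4 src: inc=-0.661157, refl=-0.661157·-0.454545=0.3005; V=2.247934+-0.661157+0.300526=1.8873
k=5 load: inc=0.300526, refl=0.300526·1.000000=0.3005; V=1.586777+0.300526+0.300526=2.1878
k=6 src: inc=0.300526, refl=0.300526·-0.454545=-0.1366; V=1.887303+0.300526+-0.136603=2.0512
k=7 load: inc=-0.136603, refl=-0.136603·1.000000=-0.1366; V=2.187829+-0.136603+-0.136603=1.9146
k=8 src: inc=-0.136603, refl=-0.136603·-0.454545=0.0621; V=2.051226+-0.136603+0.062092=1.9767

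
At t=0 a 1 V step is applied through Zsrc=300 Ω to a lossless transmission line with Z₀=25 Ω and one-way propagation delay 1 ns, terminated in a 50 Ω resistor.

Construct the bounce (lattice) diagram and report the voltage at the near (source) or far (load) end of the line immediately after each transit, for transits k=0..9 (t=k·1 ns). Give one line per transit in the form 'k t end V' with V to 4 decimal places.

0 0 source 0.0769
1 1 load 0.1026
2 2 source 0.1243
3 3 load 0.1315
4 4 source 0.1376
5 5 load 0.1397
6 6 source 0.1414
7 7 load 0.1420
8 8 source 0.1424
9 9 load 0.1426

Γ_L=0.333333, Γ_S=0.846154; launch V₁=1·25/325=0.076923
k=0 src: V=0.0769
k=1 load: inc=0.076923, refl=0.076923·0.333333=0.0256; V=0.000000+0.076923+0.025641=0.1026
k=2 src: inc=0.025641, refl=0.025641·0.846154=0.0217; V=0.076923+0.025641+0.021696=0.1243
k=3 load: inc=0.021696, refl=0.021696·0.333333=0.0072; V=0.102564+0.021696+0.007232=0.1315
k=4 src: inc=0.007232, refl=0.007232·0.846154=0.0061; V=0.124260+0.007232+0.006119=0.1376
k=5 load: inc=0.006119, refl=0.006119·0.333333=0.0020; V=0.131492+0.006119+0.002040=0.1397
k=6 src: inc=0.002040, refl=0.002040·0.846154=0.0017; V=0.137612+0.002040+0.001726=0.1414
k=7 load: inc=0.001726, refl=0.001726·0.333333=0.0006; V=0.139652+0.001726+0.000575=0.1420
k=8 src: inc=0.000575, refl=0.000575·0.846154=0.0005; V=0.141378+0.000575+0.000487=0.1424
k=9 load: inc=0.000487, refl=0.000487·0.333333=0.0002; V=0.141953+0.000487+0.000162=0.1426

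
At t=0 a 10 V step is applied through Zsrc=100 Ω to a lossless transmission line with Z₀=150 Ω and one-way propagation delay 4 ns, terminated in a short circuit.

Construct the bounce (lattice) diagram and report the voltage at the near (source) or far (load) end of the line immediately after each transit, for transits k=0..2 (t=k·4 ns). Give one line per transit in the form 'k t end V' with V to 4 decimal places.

Γ_L=-1.000000, Γ_S=-0.200000; launch V₁=10·150/250=6.000000
k=0 src: V=6.0000
k=1 load: inc=6.000000, refl=6.000000·-1.000000=-6.0000; V=0.000000+6.000000+-6.000000=0.0000
k=2 src: inc=-6.000000, refl=-6.000000·-0.200000=1.2000; V=6.000000+-6.000000+1.200000=1.2000

0 0 source 6.0000
1 4 load 0.0000
2 8 source 1.2000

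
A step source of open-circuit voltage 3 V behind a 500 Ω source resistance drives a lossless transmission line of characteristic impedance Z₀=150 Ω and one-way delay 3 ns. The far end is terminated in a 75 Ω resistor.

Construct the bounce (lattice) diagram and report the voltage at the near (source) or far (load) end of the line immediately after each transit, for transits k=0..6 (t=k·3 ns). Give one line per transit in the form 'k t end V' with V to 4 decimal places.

0 0 source 0.6923
1 3 load 0.4615
2 6 source 0.3373
3 9 load 0.3787
4 12 source 0.4010
5 15 load 0.3936
6 18 source 0.3896

Γ_L=-0.333333, Γ_S=0.538462; launch V₁=3·150/650=0.692308
k=0 src: V=0.6923
k=1 load: inc=0.692308, refl=0.692308·-0.333333=-0.2308; V=0.000000+0.692308+-0.230769=0.4615
k=2 src: inc=-0.230769, refl=-0.230769·0.538462=-0.1243; V=0.692308+-0.230769+-0.124260=0.3373
k=3 load: inc=-0.124260, refl=-0.124260·-0.333333=0.0414; V=0.461538+-0.124260+0.041420=0.3787
k=4 src: inc=0.041420, refl=0.041420·0.538462=0.0223; V=0.337278+0.041420+0.022303=0.4010
k=5 load: inc=0.022303, refl=0.022303·-0.333333=-0.0074; V=0.378698+0.022303+-0.007434=0.3936
k=6 src: inc=-0.007434, refl=-0.007434·0.538462=-0.0040; V=0.401001+-0.007434+-0.004003=0.3896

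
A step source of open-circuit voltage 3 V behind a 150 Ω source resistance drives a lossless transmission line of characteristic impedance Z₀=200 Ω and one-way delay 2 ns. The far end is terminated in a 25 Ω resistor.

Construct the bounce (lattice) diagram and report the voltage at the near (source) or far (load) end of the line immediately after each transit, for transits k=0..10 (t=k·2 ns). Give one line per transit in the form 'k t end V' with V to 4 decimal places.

0 0 source 1.7143
1 2 load 0.3810
2 4 source 0.5714
3 6 load 0.4233
4 8 source 0.4444
5 10 load 0.4280
6 12 source 0.4303
7 14 load 0.4285
8 16 source 0.4288
9 18 load 0.4286
10 20 source 0.4286

Γ_L=-0.777778, Γ_S=-0.142857; launch V₁=3·200/350=1.714286
k=0 src: V=1.7143
k=1 load: inc=1.714286, refl=1.714286·-0.777778=-1.3333; V=0.000000+1.714286+-1.333333=0.3810
k=2 src: inc=-1.333333, refl=-1.333333·-0.142857=0.1905; V=1.714286+-1.333333+0.190476=0.5714
k=3 load: inc=0.190476, refl=0.190476·-0.777778=-0.1481; V=0.380952+0.190476+-0.148148=0.4233
k=4 src: inc=-0.148148, refl=-0.148148·-0.142857=0.0212; V=0.571429+-0.148148+0.021164=0.4444
k=5 load: inc=0.021164, refl=0.021164·-0.777778=-0.0165; V=0.423280+0.021164+-0.016461=0.4280
k=6 src: inc=-0.016461, refl=-0.016461·-0.142857=0.0024; V=0.444444+-0.016461+0.002352=0.4303
k=7 load: inc=0.002352, refl=0.002352·-0.777778=-0.0018; V=0.427984+0.002352+-0.001829=0.4285
k=8 src: inc=-0.001829, refl=-0.001829·-0.142857=0.0003; V=0.430335+-0.001829+0.000261=0.4288
k=9 load: inc=0.000261, refl=0.000261·-0.777778=-0.0002; V=0.428506+0.000261+-0.000203=0.4286
k=10 src: inc=-0.000203, refl=-0.000203·-0.142857=0.0000; V=0.428767+-0.000203+0.000029=0.4286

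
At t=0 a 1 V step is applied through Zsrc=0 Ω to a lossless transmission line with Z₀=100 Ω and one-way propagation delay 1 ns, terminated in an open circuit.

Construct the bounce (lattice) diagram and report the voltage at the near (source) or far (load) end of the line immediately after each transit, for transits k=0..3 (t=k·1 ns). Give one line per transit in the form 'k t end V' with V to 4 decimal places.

Γ_L=1.000000, Γ_S=-1.000000; launch V₁=1·100/100=1.000000
k=0 src: V=1.0000
k=1 load: inc=1.000000, refl=1.000000·1.000000=1.0000; V=0.000000+1.000000+1.000000=2.0000
k=2 src: inc=1.000000, refl=1.000000·-1.000000=-1.0000; V=1.000000+1.000000+-1.000000=1.0000
k=3 load: inc=-1.000000, refl=-1.000000·1.000000=-1.0000; V=2.000000+-1.000000+-1.000000=0.0000

0 0 source 1.0000
1 1 load 2.0000
2 2 source 1.0000
3 3 load 0.0000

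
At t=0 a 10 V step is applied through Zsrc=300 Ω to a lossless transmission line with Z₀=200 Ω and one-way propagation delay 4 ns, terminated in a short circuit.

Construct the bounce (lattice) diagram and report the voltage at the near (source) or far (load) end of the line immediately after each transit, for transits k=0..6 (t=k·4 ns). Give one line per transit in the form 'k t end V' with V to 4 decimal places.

0 0 source 4.0000
1 4 load 0.0000
2 8 source -0.8000
3 12 load 0.0000
4 16 source 0.1600
5 20 load 0.0000
6 24 source -0.0320

Γ_L=-1.000000, Γ_S=0.200000; launch V₁=10·200/500=4.000000
k=0 src: V=4.0000
k=1 load: inc=4.000000, refl=4.000000·-1.000000=-4.0000; V=0.000000+4.000000+-4.000000=0.0000
k=2 src: inc=-4.000000, refl=-4.000000·0.200000=-0.8000; V=4.000000+-4.000000+-0.800000=-0.8000
k=3 load: inc=-0.800000, refl=-0.800000·-1.000000=0.8000; V=0.000000+-0.800000+0.800000=0.0000
k=4 src: inc=0.800000, refl=0.800000·0.200000=0.1600; V=-0.800000+0.800000+0.160000=0.1600
k=5 load: inc=0.160000, refl=0.160000·-1.000000=-0.1600; V=0.000000+0.160000+-0.160000=0.0000
k=6 src: inc=-0.160000, refl=-0.160000·0.200000=-0.0320; V=0.160000+-0.160000+-0.032000=-0.0320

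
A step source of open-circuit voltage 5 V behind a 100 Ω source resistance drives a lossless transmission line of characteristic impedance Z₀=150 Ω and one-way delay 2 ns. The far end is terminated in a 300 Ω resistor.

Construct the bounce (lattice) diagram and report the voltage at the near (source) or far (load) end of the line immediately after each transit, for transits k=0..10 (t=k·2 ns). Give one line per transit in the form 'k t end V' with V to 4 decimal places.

Γ_L=0.333333, Γ_S=-0.200000; launch V₁=5·150/250=3.000000
k=0 src: V=3.0000
k=1 load: inc=3.000000, refl=3.000000·0.333333=1.0000; V=0.000000+3.000000+1.000000=4.0000
k=2 src: inc=1.000000, refl=1.000000·-0.200000=-0.2000; V=3.000000+1.000000+-0.200000=3.8000
k=3 load: inc=-0.200000, refl=-0.200000·0.333333=-0.0667; V=4.000000+-0.200000+-0.066667=3.7333
k=4 src: inc=-0.066667, refl=-0.066667·-0.200000=0.0133; V=3.800000+-0.066667+0.013333=3.7467
k=5 load: inc=0.013333, refl=0.013333·0.333333=0.0044; V=3.733333+0.013333+0.004444=3.7511
k=6 src: inc=0.004444, refl=0.004444·-0.200000=-0.0009; V=3.746667+0.004444+-0.000889=3.7502
k=7 load: inc=-0.000889, refl=-0.000889·0.333333=-0.0003; V=3.751111+-0.000889+-0.000296=3.7499
k=8 src: inc=-0.000296, refl=-0.000296·-0.200000=0.0001; V=3.750222+-0.000296+0.000059=3.7500
k=9 load: inc=0.000059, refl=0.000059·0.333333=0.0000; V=3.749926+0.000059+0.000020=3.7500
k=10 src: inc=0.000020, refl=0.000020·-0.200000=-0.0000; V=3.749985+0.000020+-0.000004=3.7500

0 0 source 3.0000
1 2 load 4.0000
2 4 source 3.8000
3 6 load 3.7333
4 8 source 3.7467
5 10 load 3.7511
6 12 source 3.7502
7 14 load 3.7499
8 16 source 3.7500
9 18 load 3.7500
10 20 source 3.7500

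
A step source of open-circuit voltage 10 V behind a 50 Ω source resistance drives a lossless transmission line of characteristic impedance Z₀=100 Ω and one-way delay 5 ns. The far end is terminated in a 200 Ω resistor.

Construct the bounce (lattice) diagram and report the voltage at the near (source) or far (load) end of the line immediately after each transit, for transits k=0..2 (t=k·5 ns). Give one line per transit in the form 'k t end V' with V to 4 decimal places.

Γ_L=0.333333, Γ_S=-0.333333; launch V₁=10·100/150=6.666667
k=0 src: V=6.6667
k=1 load: inc=6.666667, refl=6.666667·0.333333=2.2222; V=0.000000+6.666667+2.222222=8.8889
k=2 src: inc=2.222222, refl=2.222222·-0.333333=-0.7407; V=6.666667+2.222222+-0.740741=8.1481

0 0 source 6.6667
1 5 load 8.8889
2 10 source 8.1481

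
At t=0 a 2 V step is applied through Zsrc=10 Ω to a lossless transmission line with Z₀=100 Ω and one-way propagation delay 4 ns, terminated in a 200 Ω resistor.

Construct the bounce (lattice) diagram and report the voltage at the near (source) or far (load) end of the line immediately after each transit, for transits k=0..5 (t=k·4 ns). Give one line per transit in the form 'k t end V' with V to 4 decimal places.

0 0 source 1.8182
1 4 load 2.4242
2 8 source 1.9284
3 12 load 1.7631
4 16 source 1.8983
5 20 load 1.9434

Γ_L=0.333333, Γ_S=-0.818182; launch V₁=2·100/110=1.818182
k=0 src: V=1.8182
k=1 load: inc=1.818182, refl=1.818182·0.333333=0.6061; V=0.000000+1.818182+0.606061=2.4242
k=2 src: inc=0.606061, refl=0.606061·-0.818182=-0.4959; V=1.818182+0.606061+-0.495868=1.9284
k=3 load: inc=-0.495868, refl=-0.495868·0.333333=-0.1653; V=2.424242+-0.495868+-0.165289=1.7631
k=4 src: inc=-0.165289, refl=-0.165289·-0.818182=0.1352; V=1.928375+-0.165289+0.135237=1.8983
k=5 load: inc=0.135237, refl=0.135237·0.333333=0.0451; V=1.763085+0.135237+0.045079=1.9434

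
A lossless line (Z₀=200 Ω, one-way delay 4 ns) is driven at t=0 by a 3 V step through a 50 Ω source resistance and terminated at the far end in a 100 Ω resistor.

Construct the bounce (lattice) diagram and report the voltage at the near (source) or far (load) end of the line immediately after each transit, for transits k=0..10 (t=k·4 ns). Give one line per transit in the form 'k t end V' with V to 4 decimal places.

0 0 source 2.4000
1 4 load 1.6000
2 8 source 2.0800
3 12 load 1.9200
4 16 source 2.0160
5 20 load 1.9840
6 24 source 2.0032
7 28 load 1.9968
8 32 source 2.0006
9 36 load 1.9994
10 40 source 2.0001

Γ_L=-0.333333, Γ_S=-0.600000; launch V₁=3·200/250=2.400000
k=0 src: V=2.4000
k=1 load: inc=2.400000, refl=2.400000·-0.333333=-0.8000; V=0.000000+2.400000+-0.800000=1.6000
k=2 src: inc=-0.800000, refl=-0.800000·-0.600000=0.4800; V=2.400000+-0.800000+0.480000=2.0800
k=3 load: inc=0.480000, refl=0.480000·-0.333333=-0.1600; V=1.600000+0.480000+-0.160000=1.9200
k=4 src: inc=-0.160000, refl=-0.160000·-0.600000=0.0960; V=2.080000+-0.160000+0.096000=2.0160
k=5 load: inc=0.096000, refl=0.096000·-0.333333=-0.0320; V=1.920000+0.096000+-0.032000=1.9840
k=6 src: inc=-0.032000, refl=-0.032000·-0.600000=0.0192; V=2.016000+-0.032000+0.019200=2.0032
k=7 load: inc=0.019200, refl=0.019200·-0.333333=-0.0064; V=1.984000+0.019200+-0.006400=1.9968
k=8 src: inc=-0.006400, refl=-0.006400·-0.600000=0.0038; V=2.003200+-0.006400+0.003840=2.0006
k=9 load: inc=0.003840, refl=0.003840·-0.333333=-0.0013; V=1.996800+0.003840+-0.001280=1.9994
k=10 src: inc=-0.001280, refl=-0.001280·-0.600000=0.0008; V=2.000640+-0.001280+0.000768=2.0001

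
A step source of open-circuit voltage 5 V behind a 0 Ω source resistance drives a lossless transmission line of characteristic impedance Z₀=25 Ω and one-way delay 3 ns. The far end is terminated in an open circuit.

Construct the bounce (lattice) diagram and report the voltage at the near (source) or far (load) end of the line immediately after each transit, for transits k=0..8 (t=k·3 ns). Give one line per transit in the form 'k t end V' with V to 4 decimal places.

Γ_L=1.000000, Γ_S=-1.000000; launch V₁=5·25/25=5.000000
k=0 src: V=5.0000
k=1 load: inc=5.000000, refl=5.000000·1.000000=5.0000; V=0.000000+5.000000+5.000000=10.0000
k=2 src: inc=5.000000, refl=5.000000·-1.000000=-5.0000; V=5.000000+5.000000+-5.000000=5.0000
k=3 load: inc=-5.000000, refl=-5.000000·1.000000=-5.0000; V=10.000000+-5.000000+-5.000000=0.0000
k=4 src: inc=-5.000000, refl=-5.000000·-1.000000=5.0000; V=5.000000+-5.000000+5.000000=5.0000
k=5 load: inc=5.000000, refl=5.000000·1.000000=5.0000; V=0.000000+5.000000+5.000000=10.0000
k=6 src: inc=5.000000, refl=5.000000·-1.000000=-5.0000; V=5.000000+5.000000+-5.000000=5.0000
k=7 load: inc=-5.000000, refl=-5.000000·1.000000=-5.0000; V=10.000000+-5.000000+-5.000000=0.0000
k=8 src: inc=-5.000000, refl=-5.000000·-1.000000=5.0000; V=5.000000+-5.000000+5.000000=5.0000

0 0 source 5.0000
1 3 load 10.0000
2 6 source 5.0000
3 9 load 0.0000
4 12 source 5.0000
5 15 load 10.0000
6 18 source 5.0000
7 21 load 0.0000
8 24 source 5.0000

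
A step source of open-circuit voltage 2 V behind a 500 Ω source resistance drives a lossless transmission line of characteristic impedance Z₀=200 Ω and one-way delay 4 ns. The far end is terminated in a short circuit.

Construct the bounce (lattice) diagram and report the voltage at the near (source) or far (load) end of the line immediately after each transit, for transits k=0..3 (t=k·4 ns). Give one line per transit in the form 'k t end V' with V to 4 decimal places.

0 0 source 0.5714
1 4 load 0.0000
2 8 source -0.2449
3 12 load 0.0000

Γ_L=-1.000000, Γ_S=0.428571; launch V₁=2·200/700=0.571429
k=0 src: V=0.5714
k=1 load: inc=0.571429, refl=0.571429·-1.000000=-0.5714; V=0.000000+0.571429+-0.571429=0.0000
k=2 src: inc=-0.571429, refl=-0.571429·0.428571=-0.2449; V=0.571429+-0.571429+-0.244898=-0.2449
k=3 load: inc=-0.244898, refl=-0.244898·-1.000000=0.2449; V=0.000000+-0.244898+0.244898=0.0000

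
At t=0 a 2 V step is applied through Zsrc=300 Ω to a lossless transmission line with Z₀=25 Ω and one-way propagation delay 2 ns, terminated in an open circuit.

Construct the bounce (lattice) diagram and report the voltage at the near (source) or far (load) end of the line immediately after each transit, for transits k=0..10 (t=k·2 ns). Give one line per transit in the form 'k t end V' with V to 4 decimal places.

Γ_L=1.000000, Γ_S=0.846154; launch V₁=2·25/325=0.153846
k=0 src: V=0.1538
k=1 load: inc=0.153846, refl=0.153846·1.000000=0.1538; V=0.000000+0.153846+0.153846=0.3077
k=2 src: inc=0.153846, refl=0.153846·0.846154=0.1302; V=0.153846+0.153846+0.130178=0.4379
k=3 load: inc=0.130178, refl=0.130178·1.000000=0.1302; V=0.307692+0.130178+0.130178=0.5680
k=4 src: inc=0.130178, refl=0.130178·0.846154=0.1102; V=0.437870+0.130178+0.110150=0.6782
k=5 load: inc=0.110150, refl=0.110150·1.000000=0.1102; V=0.568047+0.110150+0.110150=0.7883
k=6 src: inc=0.110150, refl=0.110150·0.846154=0.0932; V=0.678198+0.110150+0.093204=0.8816
k=7 load: inc=0.093204, refl=0.093204·1.000000=0.0932; V=0.788348+0.093204+0.093204=0.9748
k=8 src: inc=0.093204, refl=0.093204·0.846154=0.0789; V=0.881552+0.093204+0.078865=1.0536
k=9 load: inc=0.078865, refl=0.078865·1.000000=0.0789; V=0.974756+0.078865+0.078865=1.1325
k=10 src: inc=0.078865, refl=0.078865·0.846154=0.0667; V=1.053621+0.078865+0.066732=1.1992

0 0 source 0.1538
1 2 load 0.3077
2 4 source 0.4379
3 6 load 0.5680
4 8 source 0.6782
5 10 load 0.7883
6 12 source 0.8816
7 14 load 0.9748
8 16 source 1.0536
9 18 load 1.1325
10 20 source 1.1992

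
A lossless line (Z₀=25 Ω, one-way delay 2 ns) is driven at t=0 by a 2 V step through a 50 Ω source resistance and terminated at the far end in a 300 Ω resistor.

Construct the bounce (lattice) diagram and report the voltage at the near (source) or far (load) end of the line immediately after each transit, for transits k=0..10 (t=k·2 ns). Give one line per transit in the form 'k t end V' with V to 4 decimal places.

0 0 source 0.6667
1 2 load 1.2308
2 4 source 1.4188
3 6 load 1.5779
4 8 source 1.6309
5 10 load 1.6758
6 12 source 1.6908
7 14 load 1.7034
8 16 source 1.7077
9 18 load 1.7112
10 20 source 1.7124

Γ_L=0.846154, Γ_S=0.333333; launch V₁=2·25/75=0.666667
k=0 src: V=0.6667
k=1 load: inc=0.666667, refl=0.666667·0.846154=0.5641; V=0.000000+0.666667+0.564103=1.2308
k=2 src: inc=0.564103, refl=0.564103·0.333333=0.1880; V=0.666667+0.564103+0.188034=1.4188
k=3 load: inc=0.188034, refl=0.188034·0.846154=0.1591; V=1.230769+0.188034+0.159106=1.5779
k=4 src: inc=0.159106, refl=0.159106·0.333333=0.0530; V=1.418803+0.159106+0.053035=1.6309
k=5 load: inc=0.053035, refl=0.053035·0.846154=0.0449; V=1.577909+0.053035+0.044876=1.6758
k=6 src: inc=0.044876, refl=0.044876·0.333333=0.0150; V=1.630945+0.044876+0.014959=1.6908
k=7 load: inc=0.014959, refl=0.014959·0.846154=0.0127; V=1.675821+0.014959+0.012657=1.7034
k=8 src: inc=0.012657, refl=0.012657·0.333333=0.0042; V=1.690779+0.012657+0.004219=1.7077
k=9 load: inc=0.004219, refl=0.004219·0.846154=0.0036; V=1.703437+0.004219+0.003570=1.7112
k=10 src: inc=0.003570, refl=0.003570·0.333333=0.0012; V=1.707656+0.003570+0.001190=1.7124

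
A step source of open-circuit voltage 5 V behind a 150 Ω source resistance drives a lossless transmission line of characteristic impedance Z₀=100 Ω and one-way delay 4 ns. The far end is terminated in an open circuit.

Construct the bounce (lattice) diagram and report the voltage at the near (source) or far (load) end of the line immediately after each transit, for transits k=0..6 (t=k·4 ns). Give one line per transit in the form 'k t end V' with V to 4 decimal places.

0 0 source 2.0000
1 4 load 4.0000
2 8 source 4.4000
3 12 load 4.8000
4 16 source 4.8800
5 20 load 4.9600
6 24 source 4.9760

Γ_L=1.000000, Γ_S=0.200000; launch V₁=5·100/250=2.000000
k=0 src: V=2.0000
k=1 load: inc=2.000000, refl=2.000000·1.000000=2.0000; V=0.000000+2.000000+2.000000=4.0000
k=2 src: inc=2.000000, refl=2.000000·0.200000=0.4000; V=2.000000+2.000000+0.400000=4.4000
k=3 load: inc=0.400000, refl=0.400000·1.000000=0.4000; V=4.000000+0.400000+0.400000=4.8000
k=4 src: inc=0.400000, refl=0.400000·0.200000=0.0800; V=4.400000+0.400000+0.080000=4.8800
k=5 load: inc=0.080000, refl=0.080000·1.000000=0.0800; V=4.800000+0.080000+0.080000=4.9600
k=6 src: inc=0.080000, refl=0.080000·0.200000=0.0160; V=4.880000+0.080000+0.016000=4.9760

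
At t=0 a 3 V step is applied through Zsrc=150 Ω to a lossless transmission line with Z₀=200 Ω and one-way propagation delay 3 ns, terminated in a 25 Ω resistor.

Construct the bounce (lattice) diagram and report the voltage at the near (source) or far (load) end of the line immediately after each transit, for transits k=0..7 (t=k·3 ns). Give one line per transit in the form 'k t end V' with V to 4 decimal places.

Γ_L=-0.777778, Γ_S=-0.142857; launch V₁=3·200/350=1.714286
k=0 src: V=1.7143
k=1 load: inc=1.714286, refl=1.714286·-0.777778=-1.3333; V=0.000000+1.714286+-1.333333=0.3810
k=2 src: inc=-1.333333, refl=-1.333333·-0.142857=0.1905; V=1.714286+-1.333333+0.190476=0.5714
k=3 load: inc=0.190476, refl=0.190476·-0.777778=-0.1481; V=0.380952+0.190476+-0.148148=0.4233
k=4 src: inc=-0.148148, refl=-0.148148·-0.142857=0.0212; V=0.571429+-0.148148+0.021164=0.4444
k=5 load: inc=0.021164, refl=0.021164·-0.777778=-0.0165; V=0.423280+0.021164+-0.016461=0.4280
k=6 src: inc=-0.016461, refl=-0.016461·-0.142857=0.0024; V=0.444444+-0.016461+0.002352=0.4303
k=7 load: inc=0.002352, refl=0.002352·-0.777778=-0.0018; V=0.427984+0.002352+-0.001829=0.4285

0 0 source 1.7143
1 3 load 0.3810
2 6 source 0.5714
3 9 load 0.4233
4 12 source 0.4444
5 15 load 0.4280
6 18 source 0.4303
7 21 load 0.4285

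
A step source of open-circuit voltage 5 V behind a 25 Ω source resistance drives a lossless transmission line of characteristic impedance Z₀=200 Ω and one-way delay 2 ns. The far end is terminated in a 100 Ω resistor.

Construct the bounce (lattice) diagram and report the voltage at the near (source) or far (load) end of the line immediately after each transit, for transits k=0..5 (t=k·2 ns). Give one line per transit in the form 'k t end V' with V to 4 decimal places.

0 0 source 4.4444
1 2 load 2.9630
2 4 source 4.1152
3 6 load 3.7311
4 8 source 4.0299
5 10 load 3.9303

Γ_L=-0.333333, Γ_S=-0.777778; launch V₁=5·200/225=4.444444
k=0 src: V=4.4444
k=1 load: inc=4.444444, refl=4.444444·-0.333333=-1.4815; V=0.000000+4.444444+-1.481481=2.9630
k=2 src: inc=-1.481481, refl=-1.481481·-0.777778=1.1523; V=4.444444+-1.481481+1.152263=4.1152
k=3 load: inc=1.152263, refl=1.152263·-0.333333=-0.3841; V=2.962963+1.152263+-0.384088=3.7311
k=4 src: inc=-0.384088, refl=-0.384088·-0.777778=0.2987; V=4.115226+-0.384088+0.298735=4.0299
k=5 load: inc=0.298735, refl=0.298735·-0.333333=-0.0996; V=3.731139+0.298735+-0.099578=3.9303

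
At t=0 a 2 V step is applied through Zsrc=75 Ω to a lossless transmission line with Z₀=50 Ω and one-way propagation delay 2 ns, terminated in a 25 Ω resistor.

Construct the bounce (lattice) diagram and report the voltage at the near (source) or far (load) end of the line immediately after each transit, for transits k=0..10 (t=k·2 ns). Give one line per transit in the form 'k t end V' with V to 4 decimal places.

Γ_L=-0.333333, Γ_S=0.200000; launch V₁=2·50/125=0.800000
k=0 src: V=0.8000
k=1 load: inc=0.800000, refl=0.800000·-0.333333=-0.2667; V=0.000000+0.800000+-0.266667=0.5333
k=2 src: inc=-0.266667, refl=-0.266667·0.200000=-0.0533; V=0.800000+-0.266667+-0.053333=0.4800
k=3 load: inc=-0.053333, refl=-0.053333·-0.333333=0.0178; V=0.533333+-0.053333+0.017778=0.4978
k=4 src: inc=0.017778, refl=0.017778·0.200000=0.0036; V=0.480000+0.017778+0.003556=0.5013
k=5 load: inc=0.003556, refl=0.003556·-0.333333=-0.0012; V=0.497778+0.003556+-0.001185=0.5001
k=6 src: inc=-0.001185, refl=-0.001185·0.200000=-0.0002; V=0.501333+-0.001185+-0.000237=0.4999
k=7 load: inc=-0.000237, refl=-0.000237·-0.333333=0.0001; V=0.500148+-0.000237+0.000079=0.5000
k=8 src: inc=0.000079, refl=0.000079·0.200000=0.0000; V=0.499911+0.000079+0.000016=0.5000
k=9 load: inc=0.000016, refl=0.000016·-0.333333=-0.0000; V=0.499990+0.000016+-0.000005=0.5000
k=10 src: inc=-0.000005, refl=-0.000005·0.200000=-0.0000; V=0.500006+-0.000005+-0.000001=0.5000

0 0 source 0.8000
1 2 load 0.5333
2 4 source 0.4800
3 6 load 0.4978
4 8 source 0.5013
5 10 load 0.5001
6 12 source 0.4999
7 14 load 0.5000
8 16 source 0.5000
9 18 load 0.5000
10 20 source 0.5000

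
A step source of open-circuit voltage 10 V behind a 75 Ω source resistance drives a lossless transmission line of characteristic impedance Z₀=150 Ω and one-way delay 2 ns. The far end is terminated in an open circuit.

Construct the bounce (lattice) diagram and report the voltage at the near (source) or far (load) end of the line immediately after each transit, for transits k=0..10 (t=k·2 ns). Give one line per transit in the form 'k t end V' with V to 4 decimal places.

0 0 source 6.6667
1 2 load 13.3333
2 4 source 11.1111
3 6 load 8.8889
4 8 source 9.6296
5 10 load 10.3704
6 12 source 10.1235
7 14 load 9.8765
8 16 source 9.9588
9 18 load 10.0412
10 20 source 10.0137

Γ_L=1.000000, Γ_S=-0.333333; launch V₁=10·150/225=6.666667
k=0 src: V=6.6667
k=1 load: inc=6.666667, refl=6.666667·1.000000=6.6667; V=0.000000+6.666667+6.666667=13.3333
k=2 src: inc=6.666667, refl=6.666667·-0.333333=-2.2222; V=6.666667+6.666667+-2.222222=11.1111
k=3 load: inc=-2.222222, refl=-2.222222·1.000000=-2.2222; V=13.333333+-2.222222+-2.222222=8.8889
k=4 src: inc=-2.222222, refl=-2.222222·-0.333333=0.7407; V=11.111111+-2.222222+0.740741=9.6296
k=5 load: inc=0.740741, refl=0.740741·1.000000=0.7407; V=8.888889+0.740741+0.740741=10.3704
k=6 src: inc=0.740741, refl=0.740741·-0.333333=-0.2469; V=9.629630+0.740741+-0.246914=10.1235
k=7 load: inc=-0.246914, refl=-0.246914·1.000000=-0.2469; V=10.370370+-0.246914+-0.246914=9.8765
k=8 src: inc=-0.246914, refl=-0.246914·-0.333333=0.0823; V=10.123457+-0.246914+0.082305=9.9588
k=9 load: inc=0.082305, refl=0.082305·1.000000=0.0823; V=9.876543+0.082305+0.082305=10.0412
k=10 src: inc=0.082305, refl=0.082305·-0.333333=-0.0274; V=9.958848+0.082305+-0.027435=10.0137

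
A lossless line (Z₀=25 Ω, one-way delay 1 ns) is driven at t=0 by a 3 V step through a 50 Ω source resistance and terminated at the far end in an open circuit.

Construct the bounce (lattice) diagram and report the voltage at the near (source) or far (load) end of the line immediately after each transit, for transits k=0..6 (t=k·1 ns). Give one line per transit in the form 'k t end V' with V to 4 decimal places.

0 0 source 1.0000
1 1 load 2.0000
2 2 source 2.3333
3 3 load 2.6667
4 4 source 2.7778
5 5 load 2.8889
6 6 source 2.9259

Γ_L=1.000000, Γ_S=0.333333; launch V₁=3·25/75=1.000000
k=0 src: V=1.0000
k=1 load: inc=1.000000, refl=1.000000·1.000000=1.0000; V=0.000000+1.000000+1.000000=2.0000
k=2 src: inc=1.000000, refl=1.000000·0.333333=0.3333; V=1.000000+1.000000+0.333333=2.3333
k=3 load: inc=0.333333, refl=0.333333·1.000000=0.3333; V=2.000000+0.333333+0.333333=2.6667
k=4 src: inc=0.333333, refl=0.333333·0.333333=0.1111; V=2.333333+0.333333+0.111111=2.7778
k=5 load: inc=0.111111, refl=0.111111·1.000000=0.1111; V=2.666667+0.111111+0.111111=2.8889
k=6 src: inc=0.111111, refl=0.111111·0.333333=0.0370; V=2.777778+0.111111+0.037037=2.9259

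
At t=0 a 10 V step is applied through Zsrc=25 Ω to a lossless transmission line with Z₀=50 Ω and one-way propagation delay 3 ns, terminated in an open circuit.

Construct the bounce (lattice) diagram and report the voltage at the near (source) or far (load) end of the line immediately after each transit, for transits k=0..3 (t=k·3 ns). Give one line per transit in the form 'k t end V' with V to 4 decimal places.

Γ_L=1.000000, Γ_S=-0.333333; launch V₁=10·50/75=6.666667
k=0 src: V=6.6667
k=1 load: inc=6.666667, refl=6.666667·1.000000=6.6667; V=0.000000+6.666667+6.666667=13.3333
k=2 src: inc=6.666667, refl=6.666667·-0.333333=-2.2222; V=6.666667+6.666667+-2.222222=11.1111
k=3 load: inc=-2.222222, refl=-2.222222·1.000000=-2.2222; V=13.333333+-2.222222+-2.222222=8.8889

0 0 source 6.6667
1 3 load 13.3333
2 6 source 11.1111
3 9 load 8.8889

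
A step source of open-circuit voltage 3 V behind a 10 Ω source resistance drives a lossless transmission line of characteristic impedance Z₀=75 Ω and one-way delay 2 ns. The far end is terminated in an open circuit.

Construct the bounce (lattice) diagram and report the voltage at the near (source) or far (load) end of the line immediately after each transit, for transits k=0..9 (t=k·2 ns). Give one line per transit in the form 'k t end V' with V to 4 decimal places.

0 0 source 2.6471
1 2 load 5.2941
2 4 source 3.2699
3 6 load 1.2457
4 8 source 2.7936
5 10 load 4.3415
6 12 source 3.1578
7 14 load 1.9741
8 16 source 2.8793
9 18 load 3.7845

Γ_L=1.000000, Γ_S=-0.764706; launch V₁=3·75/85=2.647059
k=0 src: V=2.6471
k=1 load: inc=2.647059, refl=2.647059·1.000000=2.6471; V=0.000000+2.647059+2.647059=5.2941
k=2 src: inc=2.647059, refl=2.647059·-0.764706=-2.0242; V=2.647059+2.647059+-2.024221=3.2699
k=3 load: inc=-2.024221, refl=-2.024221·1.000000=-2.0242; V=5.294118+-2.024221+-2.024221=1.2457
k=4 src: inc=-2.024221, refl=-2.024221·-0.764706=1.5479; V=3.269896+-2.024221+1.547934=2.7936
k=5 load: inc=1.547934, refl=1.547934·1.000000=1.5479; V=1.245675+1.547934+1.547934=4.3415
k=6 src: inc=1.547934, refl=1.547934·-0.764706=-1.1837; V=2.793609+1.547934+-1.183714=3.1578
k=7 load: inc=-1.183714, refl=-1.183714·1.000000=-1.1837; V=4.341543+-1.183714+-1.183714=1.9741
k=8 src: inc=-1.183714, refl=-1.183714·-0.764706=0.9052; V=3.157829+-1.183714+0.905193=2.8793
k=9 load: inc=0.905193, refl=0.905193·1.000000=0.9052; V=1.974114+0.905193+0.905193=3.7845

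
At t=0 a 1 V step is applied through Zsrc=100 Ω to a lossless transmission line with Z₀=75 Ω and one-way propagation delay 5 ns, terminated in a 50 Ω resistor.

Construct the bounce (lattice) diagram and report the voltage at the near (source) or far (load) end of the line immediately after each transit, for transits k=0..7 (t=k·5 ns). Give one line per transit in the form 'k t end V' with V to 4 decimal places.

Γ_L=-0.200000, Γ_S=0.142857; launch V₁=1·75/175=0.428571
k=0 src: V=0.4286
k=1 load: inc=0.428571, refl=0.428571·-0.200000=-0.0857; V=0.000000+0.428571+-0.085714=0.3429
k=2 src: inc=-0.085714, refl=-0.085714·0.142857=-0.0122; V=0.428571+-0.085714+-0.012245=0.3306
k=3 load: inc=-0.012245, refl=-0.012245·-0.200000=0.0024; V=0.342857+-0.012245+0.002449=0.3331
k=4 src: inc=0.002449, refl=0.002449·0.142857=0.0003; V=0.330612+0.002449+0.000350=0.3334
k=5 load: inc=0.000350, refl=0.000350·-0.200000=-0.0001; V=0.333061+0.000350+-0.000070=0.3333
k=6 src: inc=-0.000070, refl=-0.000070·0.142857=-0.0000; V=0.333411+-0.000070+-0.000010=0.3333
k=7 load: inc=-0.000010, refl=-0.000010·-0.200000=0.0000; V=0.333341+-0.000010+0.000002=0.3333

0 0 source 0.4286
1 5 load 0.3429
2 10 source 0.3306
3 15 load 0.3331
4 20 source 0.3334
5 25 load 0.3333
6 30 source 0.3333
7 35 load 0.3333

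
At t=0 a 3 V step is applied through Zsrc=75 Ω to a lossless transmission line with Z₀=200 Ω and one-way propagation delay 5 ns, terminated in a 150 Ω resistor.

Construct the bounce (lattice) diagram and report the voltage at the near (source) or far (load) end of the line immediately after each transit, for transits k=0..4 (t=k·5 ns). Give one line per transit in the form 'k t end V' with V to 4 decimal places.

0 0 source 2.1818
1 5 load 1.8701
2 10 source 2.0118
3 15 load 1.9916
4 20 source 2.0008

Γ_L=-0.142857, Γ_S=-0.454545; launch V₁=3·200/275=2.181818
k=0 src: V=2.1818
k=1 load: inc=2.181818, refl=2.181818·-0.142857=-0.3117; V=0.000000+2.181818+-0.311688=1.8701
k=2 src: inc=-0.311688, refl=-0.311688·-0.454545=0.1417; V=2.181818+-0.311688+0.141677=2.0118
k=3 load: inc=0.141677, refl=0.141677·-0.142857=-0.0202; V=1.870130+0.141677+-0.020240=1.9916
k=4 src: inc=-0.020240, refl=-0.020240·-0.454545=0.0092; V=2.011806+-0.020240+0.009200=2.0008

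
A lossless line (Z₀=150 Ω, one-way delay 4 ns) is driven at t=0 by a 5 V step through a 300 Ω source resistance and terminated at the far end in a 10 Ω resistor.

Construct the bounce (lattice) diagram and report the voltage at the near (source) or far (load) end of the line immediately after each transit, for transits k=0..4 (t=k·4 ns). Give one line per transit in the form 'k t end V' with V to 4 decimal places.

0 0 source 1.6667
1 4 load 0.2083
2 8 source -0.2778
3 12 load 0.1476
4 16 source 0.2894

Γ_L=-0.875000, Γ_S=0.333333; launch V₁=5·150/450=1.666667
k=0 src: V=1.6667
k=1 load: inc=1.666667, refl=1.666667·-0.875000=-1.4583; V=0.000000+1.666667+-1.458333=0.2083
k=2 src: inc=-1.458333, refl=-1.458333·0.333333=-0.4861; V=1.666667+-1.458333+-0.486111=-0.2778
k=3 load: inc=-0.486111, refl=-0.486111·-0.875000=0.4253; V=0.208333+-0.486111+0.425347=0.1476
k=4 src: inc=0.425347, refl=0.425347·0.333333=0.1418; V=-0.277778+0.425347+0.141782=0.2894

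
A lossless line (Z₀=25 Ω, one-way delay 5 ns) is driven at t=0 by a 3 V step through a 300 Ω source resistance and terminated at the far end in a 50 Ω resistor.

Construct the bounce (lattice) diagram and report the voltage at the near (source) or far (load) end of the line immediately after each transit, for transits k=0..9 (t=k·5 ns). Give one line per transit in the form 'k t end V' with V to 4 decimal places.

0 0 source 0.2308
1 5 load 0.3077
2 10 source 0.3728
3 15 load 0.3945
4 20 source 0.4128
5 25 load 0.4190
6 30 source 0.4241
7 35 load 0.4259
8 40 source 0.4273
9 45 load 0.4278

Γ_L=0.333333, Γ_S=0.846154; launch V₁=3·25/325=0.230769
k=0 src: V=0.2308
k=1 load: inc=0.230769, refl=0.230769·0.333333=0.0769; V=0.000000+0.230769+0.076923=0.3077
k=2 src: inc=0.076923, refl=0.076923·0.846154=0.0651; V=0.230769+0.076923+0.065089=0.3728
k=3 load: inc=0.065089, refl=0.065089·0.333333=0.0217; V=0.307692+0.065089+0.021696=0.3945
k=4 src: inc=0.021696, refl=0.021696·0.846154=0.0184; V=0.372781+0.021696+0.018358=0.4128
k=5 load: inc=0.018358, refl=0.018358·0.333333=0.0061; V=0.394477+0.018358+0.006119=0.4190
k=6 src: inc=0.006119, refl=0.006119·0.846154=0.0052; V=0.412836+0.006119+0.005178=0.4241
k=7 load: inc=0.005178, refl=0.005178·0.333333=0.0017; V=0.418955+0.005178+0.001726=0.4259
k=8 src: inc=0.001726, refl=0.001726·0.846154=0.0015; V=0.424133+0.001726+0.001460=0.4273
k=9 load: inc=0.001460, refl=0.001460·0.333333=0.0005; V=0.425859+0.001460+0.000487=0.4278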